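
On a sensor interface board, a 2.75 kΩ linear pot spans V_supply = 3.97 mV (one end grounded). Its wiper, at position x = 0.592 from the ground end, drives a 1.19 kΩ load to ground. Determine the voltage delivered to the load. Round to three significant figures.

The pot divides into 1.122 kΩ above the wiper and 1.628 kΩ below.
Lower segment in parallel with the load: 1.628 ‖ 1.19 = 0.6875 kΩ.
Loaded-divider output: V_out = 3.97 × 0.3799 = 1.508 mV.

V_out ≈ 1.51 mV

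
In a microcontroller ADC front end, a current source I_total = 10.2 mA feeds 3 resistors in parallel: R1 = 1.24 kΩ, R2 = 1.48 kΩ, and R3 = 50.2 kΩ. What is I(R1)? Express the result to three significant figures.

I ≈ 5.48 mA

ΣG = 1/1.24 + 1/1.48 + 1/50.2 = 1.502.
By the current-divider rule, I = I_total · G_k/ΣG = 10.2 × 0.5369 = 5.476 mA.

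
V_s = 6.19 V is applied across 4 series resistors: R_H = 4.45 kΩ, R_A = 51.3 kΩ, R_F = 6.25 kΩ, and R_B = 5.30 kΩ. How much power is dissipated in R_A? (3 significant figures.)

ΣR = 67.30 kΩ → I = 6.19/67.30 = 0.09198 mA.
P(R_A) = I²·R_A = (0.09198)² × 51.3 = 0.4340 mW.

P ≈ 0.434 mW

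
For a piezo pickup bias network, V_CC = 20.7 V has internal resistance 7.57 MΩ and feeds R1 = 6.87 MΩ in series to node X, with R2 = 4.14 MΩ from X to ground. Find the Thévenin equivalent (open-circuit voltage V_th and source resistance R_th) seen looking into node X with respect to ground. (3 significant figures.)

V_th ≈ 4.61 V, R_th ≈ 3.22 MΩ

R1' = 7.57 + 6.87 = 14.44 MΩ (source resistance + R1).
V_th is the unloaded tap voltage: V_CC · R2/(R1'+R2) = 20.7 × 0.2228 = 4.612 V.
With V_CC suppressed (replaced by a short), R_th = R1' ‖ R2 = (14.44 × 4.14)/(14.44 + 4.14) = 3.218 MΩ.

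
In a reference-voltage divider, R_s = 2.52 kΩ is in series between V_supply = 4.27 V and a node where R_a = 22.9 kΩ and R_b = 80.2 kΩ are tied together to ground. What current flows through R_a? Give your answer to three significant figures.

I ≈ 0.163 mA

Equivalent of the parallel group: R_p = 17.81 kΩ.
Node voltage V_A = V_supply · R_p/(R_s + R_p) = 4.27 × 0.8761 = 3.741 V.
I(R_a) = V_A / R_a = 3.741/22.9 = 0.1634 mA.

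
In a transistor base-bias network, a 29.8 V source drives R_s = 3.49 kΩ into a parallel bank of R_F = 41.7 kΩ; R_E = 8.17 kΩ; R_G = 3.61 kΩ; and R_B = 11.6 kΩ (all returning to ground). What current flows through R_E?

I ≈ 1.31 mA

Equivalent of the parallel group: R_p = 1.962 kΩ.
V_A by voltage divider: V_A = 29.8 × 1.962/(3.49 + 1.962) = 10.73 V.
I(R_E) = V_A / R_E = 10.73/8.17 = 1.313 mA.
(Equivalently: I_total = 5.466 mA, then current-divider fraction G_k/ΣG = 0.2402.)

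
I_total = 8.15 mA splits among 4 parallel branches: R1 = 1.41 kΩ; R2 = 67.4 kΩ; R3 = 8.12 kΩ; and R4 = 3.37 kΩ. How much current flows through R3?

Total conductance ΣG = 1/1.41 + 1/67.4 + 1/8.12 + 1/3.37 = 1.144 (units of 1/kΩ).
Current divider: I(R3) = I_total · G_k/ΣG = 8.15 × (0.1232/1.144) = 8.15 × 0.1077 = 0.8774 mA.

I ≈ 0.877 mA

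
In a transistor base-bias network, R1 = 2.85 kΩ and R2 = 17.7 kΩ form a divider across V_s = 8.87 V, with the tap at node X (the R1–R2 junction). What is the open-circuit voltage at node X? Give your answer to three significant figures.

V_th ≈ 7.64 V

V_th is the unloaded tap voltage: V_s · R2/(R1+R2) = 8.87 × 0.8613 = 7.640 V.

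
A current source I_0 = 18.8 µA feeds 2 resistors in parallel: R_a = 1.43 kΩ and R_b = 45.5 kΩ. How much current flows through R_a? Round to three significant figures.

With just two branches, the current splits inversely with resistance.
I(R_a) = 18.8 × 45.5/(1.43 + 45.5) = 18.8 × 0.9695 = 18.23 µA.

I ≈ 18.2 µA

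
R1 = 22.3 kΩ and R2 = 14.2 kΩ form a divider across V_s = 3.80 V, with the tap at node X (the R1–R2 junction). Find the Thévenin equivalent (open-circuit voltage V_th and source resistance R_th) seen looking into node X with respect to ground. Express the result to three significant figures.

V_th ≈ 1.48 V, R_th ≈ 8.68 kΩ

With X open, the divider is unloaded: V_th = 3.80 × 14.2/36.50 = 1.478 V.
Looking into X with the source shorted: R_th = R1·R2/(R1+R2) = 22.30 × 14.2/36.50 = 8.676 kΩ.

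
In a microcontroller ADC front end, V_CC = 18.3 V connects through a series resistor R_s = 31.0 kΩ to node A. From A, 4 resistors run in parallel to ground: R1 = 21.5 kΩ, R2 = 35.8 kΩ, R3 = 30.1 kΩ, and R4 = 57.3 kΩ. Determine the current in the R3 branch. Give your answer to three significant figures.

Combine the parallel branches: R_p = (1/21.5 + 1/35.8 + 1/30.1 + 1/57.3)⁻¹ = 7.992 kΩ.
V_A by voltage divider: V_A = 18.3 × 7.992/(31.0 + 7.992) = 3.751 V.
I(R3) = V_A / R3 = 3.751/30.1 = 0.1246 mA.
(Check via current divider: I_total = 0.4693 mA; share G_k/ΣG = 0.2655 → same result.)

I ≈ 0.125 mA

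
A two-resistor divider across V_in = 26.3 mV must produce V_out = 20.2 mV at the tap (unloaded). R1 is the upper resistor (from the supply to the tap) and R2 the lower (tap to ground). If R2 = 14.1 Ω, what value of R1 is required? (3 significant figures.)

Required fraction k = V_out/V_in = 0.7681.
R1 = R2·(1/k − 1) = 14.1 × 0.3020 = 4.258 Ω.

R1 ≈ 4.26 Ω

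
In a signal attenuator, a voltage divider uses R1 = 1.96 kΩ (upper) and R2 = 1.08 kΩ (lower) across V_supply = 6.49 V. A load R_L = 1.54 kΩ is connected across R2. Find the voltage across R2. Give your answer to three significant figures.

V_out ≈ 1.59 V

R2 ‖ R_L = (1.08 × 1.54)/(1.08 + 1.54) = 0.6348 kΩ.
Then V_out = V_supply · R2'/(R1 + R2') = 6.49 × 0.6348/2.595 = 1.588 V.
(Unloaded it would be 2.31 V; the load pulls it down.)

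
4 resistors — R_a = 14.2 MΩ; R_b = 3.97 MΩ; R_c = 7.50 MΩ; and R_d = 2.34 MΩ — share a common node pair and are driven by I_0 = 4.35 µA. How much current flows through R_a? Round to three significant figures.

ΣG = 1/14.2 + 1/3.97 + 1/7.50 + 1/2.34 = 0.8830.
Current divider: I(R_a) = I_0 · G_k/ΣG = 4.35 × (0.07042/0.8830) = 4.35 × 0.07975 = 0.3469 µA.

I ≈ 0.347 µA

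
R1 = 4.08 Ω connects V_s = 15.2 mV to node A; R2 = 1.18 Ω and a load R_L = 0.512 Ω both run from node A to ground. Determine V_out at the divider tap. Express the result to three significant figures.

The load sits in parallel with R2, giving an effective lower resistance R2' = R2·R_L/(R2+R_L) = 0.3571 Ω.
Voltage divider with the loaded lower leg: V_out = 15.2 × 0.3571/(4.08 + 0.3571) = 15.2 × 0.08047 = 1.223 mV.
(Unloaded it would be 3.41 mV; the load pulls it down.)

V_out ≈ 1.22 mV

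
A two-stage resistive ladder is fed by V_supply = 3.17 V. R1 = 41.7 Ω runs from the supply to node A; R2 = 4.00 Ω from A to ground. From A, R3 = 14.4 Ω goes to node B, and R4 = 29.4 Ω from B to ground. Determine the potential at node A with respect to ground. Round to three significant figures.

V_A ≈ 0.256 V

The second stage (R3 + R4 = 43.80 Ω) loads node A in parallel with R2.
Effective lower resistance at A: R2 ‖ 43.80 = 3.665 Ω.
So V_A = 3.17 × 0.08079 = 0.2561 V.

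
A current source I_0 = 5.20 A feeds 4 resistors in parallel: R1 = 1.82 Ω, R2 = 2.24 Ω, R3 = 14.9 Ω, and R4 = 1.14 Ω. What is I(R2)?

I ≈ 1.20 A

Total conductance ΣG = 1/1.82 + 1/2.24 + 1/14.9 + 1/1.14 = 1.940 (units of 1/Ω).
R2 takes the fraction G_k/ΣG = 0.4464/1.940 = 0.2301, so I = 5.20 × 0.2301 = 1.196 A.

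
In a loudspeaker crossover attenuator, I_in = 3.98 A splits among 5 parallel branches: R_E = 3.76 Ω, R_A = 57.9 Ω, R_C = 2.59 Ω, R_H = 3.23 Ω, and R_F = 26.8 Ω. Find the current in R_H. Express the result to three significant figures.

I ≈ 1.21 A

Total conductance ΣG = 1/3.76 + 1/57.9 + 1/2.59 + 1/3.23 + 1/26.8 = 1.016 (units of 1/Ω).
Current divider: I(R_H) = I_in · G_k/ΣG = 3.98 × (0.3096/1.016) = 3.98 × 0.3047 = 1.213 A.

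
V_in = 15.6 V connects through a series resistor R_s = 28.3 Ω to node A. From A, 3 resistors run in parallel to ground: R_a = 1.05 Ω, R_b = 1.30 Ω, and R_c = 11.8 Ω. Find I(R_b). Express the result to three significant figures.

I ≈ 0.230 A

Parallel bank: R_p = 1/(1/1.05 + 1/1.30 + 1/11.8) = 0.5536 Ω.
Node voltage V_A = V_in · R_p/(R_s + R_p) = 15.6 × 0.01919 = 0.2993 V.
Branch current I = V_A/R_b = 0.2993/1.30 = 0.2302 A.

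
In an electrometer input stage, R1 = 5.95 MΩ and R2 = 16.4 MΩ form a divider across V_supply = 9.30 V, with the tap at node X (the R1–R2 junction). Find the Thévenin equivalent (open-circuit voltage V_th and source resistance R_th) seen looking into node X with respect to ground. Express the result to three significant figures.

With X open, the divider is unloaded: V_th = 9.30 × 16.4/22.35 = 6.824 V.
Zeroing V_supply shorts the top of R1 to ground, so R_th = R1 ‖ R2 = 4.366 MΩ.

V_th ≈ 6.82 V, R_th ≈ 4.37 MΩ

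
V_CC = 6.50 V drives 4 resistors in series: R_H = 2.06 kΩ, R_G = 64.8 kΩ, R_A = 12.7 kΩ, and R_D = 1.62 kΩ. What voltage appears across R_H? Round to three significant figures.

Series total: ΣR = 2.06 + 64.8 + 12.7 + 1.62 = 81.18 kΩ.
V = V_CC · R/ΣR = 6.50 × 0.02538 = 0.1649 V.

V ≈ 0.165 V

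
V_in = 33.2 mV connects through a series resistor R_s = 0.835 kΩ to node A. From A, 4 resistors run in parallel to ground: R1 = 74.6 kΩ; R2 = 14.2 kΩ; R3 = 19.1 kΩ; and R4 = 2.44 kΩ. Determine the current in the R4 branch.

Combine the parallel branches: R_p = (1/74.6 + 1/14.2 + 1/19.1 + 1/2.44)⁻¹ = 1.831 kΩ.
V_A by voltage divider: V_A = 33.2 × 1.831/(0.835 + 1.831) = 22.80 mV.
Branch current I = V_A/R4 = 22.80/2.44 = 9.346 µA.
(Check via current divider: I_total = 12.45 µA; share G_k/ΣG = 0.7506 → same result.)

I ≈ 9.35 µA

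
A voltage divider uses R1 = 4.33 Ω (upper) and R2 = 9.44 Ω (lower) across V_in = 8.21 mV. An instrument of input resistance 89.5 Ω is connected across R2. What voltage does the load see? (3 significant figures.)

The load sits in parallel with R2, giving an effective lower resistance R2' = R2·R_L/(R2+R_L) = 8.539 Ω.
Voltage divider with the loaded lower leg: V_out = 8.21 × 8.539/(4.33 + 8.539) = 8.21 × 0.6635 = 5.448 mV.
(Unloaded it would be 5.63 mV; the load pulls it down.)

V_out ≈ 5.45 mV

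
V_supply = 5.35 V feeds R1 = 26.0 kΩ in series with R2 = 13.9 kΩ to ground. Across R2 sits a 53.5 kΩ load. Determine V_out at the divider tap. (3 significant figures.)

V_out ≈ 1.59 V

The load sits in parallel with R2, giving an effective lower resistance R2' = R2·R_L/(R2+R_L) = 11.03 kΩ.
Then V_out = V_supply · R2'/(R1 + R2') = 5.35 × 11.03/37.03 = 1.594 V.
(Unloaded it would be 1.86 V; the load pulls it down.)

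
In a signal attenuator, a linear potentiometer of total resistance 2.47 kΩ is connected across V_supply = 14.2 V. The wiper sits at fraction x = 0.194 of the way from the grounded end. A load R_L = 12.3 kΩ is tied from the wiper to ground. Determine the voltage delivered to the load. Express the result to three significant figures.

V_out ≈ 2.67 V

Lower segment x·R_p = 0.4792 kΩ; upper segment (1−x)·R_p = 1.991 kΩ.
R_L loads the lower segment: effective lower R = 0.4612 kΩ.
Loaded-divider output: V_out = 14.2 × 0.1881 = 2.671 V.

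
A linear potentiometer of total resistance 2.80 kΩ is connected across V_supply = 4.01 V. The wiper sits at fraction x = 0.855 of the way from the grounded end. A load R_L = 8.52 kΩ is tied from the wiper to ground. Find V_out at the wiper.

V_out ≈ 3.29 V

The pot divides into 0.4060 kΩ above the wiper and 2.394 kΩ below.
R_L loads the lower segment: effective lower R = 1.869 kΩ.
Then V_out = V_supply · 1.869/(0.4060 + 1.869) = 3.294 V.
(Unloaded: V_out = x·V_supply = 3.43 V.)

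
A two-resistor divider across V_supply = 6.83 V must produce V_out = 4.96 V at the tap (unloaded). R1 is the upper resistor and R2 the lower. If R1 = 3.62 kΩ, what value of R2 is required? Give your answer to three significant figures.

R2 ≈ 9.60 kΩ

Required fraction k = V_out/V_supply = 0.7262.
Rearranging, R2 = R1·k/(1−k) = 3.62 × 2.652 = 9.602 kΩ.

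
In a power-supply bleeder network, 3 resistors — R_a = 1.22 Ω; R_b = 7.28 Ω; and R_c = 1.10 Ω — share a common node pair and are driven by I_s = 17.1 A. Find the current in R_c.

ΣG = 1/1.22 + 1/7.28 + 1/1.10 = 1.866.
Current divider: I(R_c) = I_s · G_k/ΣG = 17.1 × (0.9091/1.866) = 17.1 × 0.4872 = 8.330 A.

I ≈ 8.33 A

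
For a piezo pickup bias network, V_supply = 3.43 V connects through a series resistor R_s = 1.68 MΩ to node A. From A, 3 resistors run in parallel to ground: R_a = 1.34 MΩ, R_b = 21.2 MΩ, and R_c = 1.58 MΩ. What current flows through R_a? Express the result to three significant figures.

I ≈ 0.754 µA

Combine the parallel branches: R_p = (1/1.34 + 1/21.2 + 1/1.58)⁻¹ = 0.7011 MΩ.
Node voltage V_A = V_supply · R_p/(R_s + R_p) = 3.43 × 0.2944 = 1.010 V.
I(R_a) = V_A / R_a = 1.010/1.34 = 0.7537 µA.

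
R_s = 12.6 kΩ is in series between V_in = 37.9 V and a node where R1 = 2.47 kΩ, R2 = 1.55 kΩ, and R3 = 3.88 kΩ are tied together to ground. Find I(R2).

Parallel bank: R_p = 1/(1/2.47 + 1/1.55 + 1/3.88) = 0.7647 kΩ.
Node voltage V_A = V_in · R_p/(R_s + R_p) = 37.9 × 0.05722 = 2.168 V.
I(R2) = V_A / R2 = 2.168/1.55 = 1.399 mA.

I ≈ 1.40 mA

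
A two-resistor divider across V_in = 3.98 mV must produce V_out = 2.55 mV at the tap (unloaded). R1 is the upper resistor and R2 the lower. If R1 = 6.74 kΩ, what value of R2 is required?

R2 ≈ 12.0 kΩ

V_out/V_in = R2/(R1+R2) = 0.6407.
So R2 = R1 · V_out/(V_in − V_out) = 6.74 × 2.55/(3.98 − 2.55) = 6.74 × 1.783 = 12.02 kΩ.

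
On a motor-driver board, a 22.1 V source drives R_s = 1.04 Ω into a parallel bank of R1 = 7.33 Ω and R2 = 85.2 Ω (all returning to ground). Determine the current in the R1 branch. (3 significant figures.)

Equivalent of the parallel group: R_p = 6.749 Ω.
V_A = 22.1 × 6.749/7.789 = 19.15 V.
I(R1) = V_A / R1 = 19.15/7.33 = 2.612 A.

I ≈ 2.61 A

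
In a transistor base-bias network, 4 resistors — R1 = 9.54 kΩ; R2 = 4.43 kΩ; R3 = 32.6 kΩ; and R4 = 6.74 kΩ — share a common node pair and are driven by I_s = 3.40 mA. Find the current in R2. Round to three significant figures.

I ≈ 1.51 mA

Conductances: ΣG = 1/9.54 + 1/4.43 + 1/32.6 + 1/6.74 = 0.5096 (1/kΩ).
R2 takes the fraction G_k/ΣG = 0.2257/0.5096 = 0.4430, so I = 3.40 × 0.4430 = 1.506 mA.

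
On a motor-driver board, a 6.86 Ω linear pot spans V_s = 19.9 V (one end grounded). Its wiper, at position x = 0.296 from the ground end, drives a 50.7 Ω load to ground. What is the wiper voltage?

Split the track: R_lower = x·R_p = 2.031 Ω, R_upper = (1−x)·R_p = 4.829 Ω.
R_L loads the lower segment: effective lower R = 1.952 Ω.
V_out = 19.9 × 1.952/(4.829 + 1.952) = 5.729 V.
(Unloaded: V_out = x·V_s = 5.89 V.)

V_out ≈ 5.73 V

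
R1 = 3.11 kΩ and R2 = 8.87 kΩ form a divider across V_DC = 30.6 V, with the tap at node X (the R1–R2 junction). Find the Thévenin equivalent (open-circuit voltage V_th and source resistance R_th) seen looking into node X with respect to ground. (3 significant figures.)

V_th ≈ 22.7 V, R_th ≈ 2.30 kΩ

Open-circuit (no load on X): V_th = V_DC · R2/(R1 + R2) = 30.6 × 8.87/(3.110 + 8.87) = 22.66 V.
With V_DC suppressed (replaced by a short), R_th = R1 ‖ R2 = (3.110 × 8.87)/(3.110 + 8.87) = 2.303 kΩ.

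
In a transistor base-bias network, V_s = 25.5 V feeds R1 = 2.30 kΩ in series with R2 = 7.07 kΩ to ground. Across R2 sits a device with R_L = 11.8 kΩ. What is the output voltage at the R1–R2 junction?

V_out ≈ 16.8 V

R2 ‖ R_L = (7.07 × 11.8)/(7.07 + 11.8) = 4.421 kΩ.
Then V_out = V_s · R2'/(R1 + R2') = 25.5 × 4.421/6.721 = 16.77 V.
(Unloaded it would be 19.2 V; the load pulls it down.)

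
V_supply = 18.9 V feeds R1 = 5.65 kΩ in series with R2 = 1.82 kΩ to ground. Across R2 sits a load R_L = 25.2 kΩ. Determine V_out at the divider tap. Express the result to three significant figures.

V_out ≈ 4.37 V

R2 ‖ R_L = (1.82 × 25.2)/(1.82 + 25.2) = 1.697 kΩ.
Then V_out = V_supply · R2'/(R1 + R2') = 18.9 × 1.697/7.347 = 4.366 V.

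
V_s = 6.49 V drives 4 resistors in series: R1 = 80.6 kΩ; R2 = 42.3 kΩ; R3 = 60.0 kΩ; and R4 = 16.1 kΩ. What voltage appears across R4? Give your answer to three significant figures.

ΣR = 80.6 + 42.3 + 60.0 + 16.1 = 199.0 kΩ.
Voltage divider: V = V_s · (16.10 / 199.0) = 6.49 × 0.08090 = 0.5251 V.

V ≈ 0.525 V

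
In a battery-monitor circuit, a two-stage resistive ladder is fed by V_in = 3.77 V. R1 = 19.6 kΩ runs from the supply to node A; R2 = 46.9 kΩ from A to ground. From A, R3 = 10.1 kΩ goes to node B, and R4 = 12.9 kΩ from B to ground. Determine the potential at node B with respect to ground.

V_B ≈ 0.931 V

The second stage (R3 + R4 = 23.00 kΩ) loads node A in parallel with R2.
R2 ‖ (R3+R4) = 15.43 kΩ.
V_A = 3.77 × 15.43/(19.6 + 15.43) = 1.661 V.
Stage 2 is unloaded, so V_B = V_A · R4/(R3+R4) = 1.661 × 12.9/23.00 = 0.9315 V.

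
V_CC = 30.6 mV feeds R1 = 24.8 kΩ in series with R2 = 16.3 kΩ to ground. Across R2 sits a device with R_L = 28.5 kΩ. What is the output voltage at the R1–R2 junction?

V_out ≈ 9.02 mV

The load sits in parallel with R2, giving an effective lower resistance R2' = R2·R_L/(R2+R_L) = 10.37 kΩ.
Voltage divider with the loaded lower leg: V_out = 30.6 × 10.37/(24.8 + 10.37) = 30.6 × 0.2948 = 9.022 mV.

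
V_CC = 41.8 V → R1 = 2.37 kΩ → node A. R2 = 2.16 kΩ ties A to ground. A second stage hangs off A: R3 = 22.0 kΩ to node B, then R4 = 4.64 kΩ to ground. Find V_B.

V_B ≈ 3.33 V

The second stage (R3 + R4 = 26.64 kΩ) loads node A in parallel with R2.
Effective lower resistance at A: R2 ‖ 26.64 = 1.998 kΩ.
First divider: V_A = V_CC · 1.998/(2.37 + 1.998) = 19.12 V.
Then the unloaded second divider: V_B = V_A × R4/(R3+R4) = 19.12 × 0.1742 = 3.330 V.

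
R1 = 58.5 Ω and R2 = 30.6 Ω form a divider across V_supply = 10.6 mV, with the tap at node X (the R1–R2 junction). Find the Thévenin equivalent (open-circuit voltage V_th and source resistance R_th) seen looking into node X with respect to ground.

V_th ≈ 3.64 mV, R_th ≈ 20.1 Ω

With X open, the divider is unloaded: V_th = 10.6 × 30.6/89.10 = 3.640 mV.
Looking into X with the source shorted: R_th = R1·R2/(R1+R2) = 58.50 × 30.6/89.10 = 20.09 Ω.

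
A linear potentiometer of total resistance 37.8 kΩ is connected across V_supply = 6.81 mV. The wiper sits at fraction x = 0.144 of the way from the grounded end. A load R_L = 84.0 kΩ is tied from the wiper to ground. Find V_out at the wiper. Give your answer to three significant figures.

The pot divides into 32.36 kΩ above the wiper and 5.443 kΩ below.
Lower segment in parallel with the load: 5.443 ‖ 84.0 = 5.112 kΩ.
Then V_out = V_supply · 5.112/(32.36 + 5.112) = 0.9291 mV.
(Unloaded: V_out = x·V_supply = 0.981 mV.)

V_out ≈ 0.929 mV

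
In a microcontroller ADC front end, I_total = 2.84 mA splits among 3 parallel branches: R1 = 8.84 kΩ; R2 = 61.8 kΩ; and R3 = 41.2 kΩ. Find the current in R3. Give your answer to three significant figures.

Conductances: ΣG = 1/8.84 + 1/61.8 + 1/41.2 = 0.1536 (1/kΩ).
Current divider: I(R3) = I_total · G_k/ΣG = 2.84 × (0.02427/0.1536) = 2.84 × 0.1580 = 0.4488 mA.

I ≈ 0.449 mA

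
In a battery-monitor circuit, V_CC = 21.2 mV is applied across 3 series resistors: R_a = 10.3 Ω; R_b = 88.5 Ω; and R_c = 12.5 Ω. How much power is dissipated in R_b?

P ≈ 3.21 µW

Series current I = V_CC/ΣR = 21.2/111.3 = 0.1905 mA.
P(R_b) = I²·R_b = (0.1905)² × 88.5 = 3.211 µW.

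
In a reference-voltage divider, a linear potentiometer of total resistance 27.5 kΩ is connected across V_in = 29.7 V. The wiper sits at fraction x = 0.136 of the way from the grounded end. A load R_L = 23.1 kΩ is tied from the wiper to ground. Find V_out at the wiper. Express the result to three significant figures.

Lower segment x·R_p = 3.740 kΩ; upper segment (1−x)·R_p = 23.76 kΩ.
R_L loads the lower segment: effective lower R = 3.219 kΩ.
Then V_out = V_in · 3.219/(23.76 + 3.219) = 3.544 V.

V_out ≈ 3.54 V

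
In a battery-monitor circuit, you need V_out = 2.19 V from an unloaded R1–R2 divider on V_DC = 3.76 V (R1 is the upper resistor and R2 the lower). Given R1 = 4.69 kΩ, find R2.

V_out/V_DC = R2/(R1+R2) = 0.5824.
R2 = R1 · 0.5824/(1 − 0.5824) = 6.542 kΩ.

R2 ≈ 6.54 kΩ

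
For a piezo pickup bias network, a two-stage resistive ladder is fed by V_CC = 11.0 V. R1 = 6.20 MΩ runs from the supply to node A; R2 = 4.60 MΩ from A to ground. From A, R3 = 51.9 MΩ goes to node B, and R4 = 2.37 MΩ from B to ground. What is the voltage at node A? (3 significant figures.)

V_A ≈ 4.47 V

Node A sees R2 in parallel with the series input of stage 2, R3 + R4 = 54.27 MΩ.
R2 ‖ (R3+R4) = 4.241 MΩ.
So V_A = 11.0 × 0.4062 = 4.468 V.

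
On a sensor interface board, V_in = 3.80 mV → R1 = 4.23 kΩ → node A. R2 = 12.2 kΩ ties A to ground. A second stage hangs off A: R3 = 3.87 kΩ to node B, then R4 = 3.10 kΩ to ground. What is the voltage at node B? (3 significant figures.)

The second stage (R3 + R4 = 6.970 kΩ) loads node A in parallel with R2.
Effective lower resistance at A: R2 ‖ 6.970 = 4.436 kΩ.
So V_A = 3.80 × 0.5119 = 1.945 mV.
V_B = V_A × 0.4448 = 0.8651 mV.

V_B ≈ 0.865 mV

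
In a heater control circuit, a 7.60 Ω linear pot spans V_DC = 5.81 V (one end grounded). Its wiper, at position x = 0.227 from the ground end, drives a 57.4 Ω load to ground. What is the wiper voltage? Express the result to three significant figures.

V_out ≈ 1.29 V

The pot divides into 5.875 Ω above the wiper and 1.725 Ω below.
(x·R_p) ‖ R_L = 1.675 Ω.
Then V_out = V_DC · 1.675/(5.875 + 1.675) = 1.289 V.
(Unloaded: V_out = x·V_DC = 1.32 V.)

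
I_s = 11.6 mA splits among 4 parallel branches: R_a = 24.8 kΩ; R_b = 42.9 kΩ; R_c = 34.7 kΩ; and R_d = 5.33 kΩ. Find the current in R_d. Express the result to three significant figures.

Total conductance ΣG = 1/24.8 + 1/42.9 + 1/34.7 + 1/5.33 = 0.2801 (units of 1/kΩ).
R_d takes the fraction G_k/ΣG = 0.1876/0.2801 = 0.6699, so I = 11.6 × 0.6699 = 7.771 mA.

I ≈ 7.77 mA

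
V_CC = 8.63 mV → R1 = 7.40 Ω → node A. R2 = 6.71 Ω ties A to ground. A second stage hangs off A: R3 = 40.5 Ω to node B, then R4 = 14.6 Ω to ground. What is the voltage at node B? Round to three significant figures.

V_B ≈ 1.02 mV

The second stage (R3 + R4 = 55.10 Ω) loads node A in parallel with R2.
R2 ‖ (R3+R4) = 5.982 Ω.
V_A = 8.63 × 5.982/(7.40 + 5.982) = 3.858 mV.
Stage 2 is unloaded, so V_B = V_A · R4/(R3+R4) = 3.858 × 14.6/55.10 = 1.022 mV.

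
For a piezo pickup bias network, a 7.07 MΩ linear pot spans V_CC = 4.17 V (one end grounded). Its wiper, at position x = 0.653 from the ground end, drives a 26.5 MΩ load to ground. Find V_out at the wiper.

Lower segment x·R_p = 4.617 MΩ; upper segment (1−x)·R_p = 2.453 MΩ.
R_L loads the lower segment: effective lower R = 3.932 MΩ.
V_out = 4.17 × 3.932/(2.453 + 3.932) = 2.568 V.
(Unloaded: V_out = x·V_CC = 2.72 V.)

V_out ≈ 2.57 V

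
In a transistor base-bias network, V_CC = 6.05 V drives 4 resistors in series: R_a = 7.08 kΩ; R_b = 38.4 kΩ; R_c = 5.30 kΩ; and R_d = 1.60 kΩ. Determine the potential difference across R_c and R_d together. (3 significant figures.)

V ≈ 0.797 V

ΣR = 7.08 + 38.4 + 5.30 + 1.60 = 52.38 kΩ.
R_{R_c..R_d} = 5.30 + 1.60 = 6.900 kΩ.
V = V_CC · R/ΣR = 6.05 × 0.1317 = 0.7970 V.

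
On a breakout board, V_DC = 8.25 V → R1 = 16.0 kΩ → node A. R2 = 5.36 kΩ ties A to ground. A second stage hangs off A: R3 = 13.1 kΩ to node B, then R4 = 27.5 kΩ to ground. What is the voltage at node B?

Looking into the second stage from A: R3 + R4 = 40.60 kΩ appears in parallel with R2.
Effective lower resistance at A: R2 ‖ 40.60 = 4.735 kΩ.
First divider: V_A = V_DC · 4.735/(16.0 + 4.735) = 1.884 V.
V_B = V_A × 0.6773 = 1.276 V.

V_B ≈ 1.28 V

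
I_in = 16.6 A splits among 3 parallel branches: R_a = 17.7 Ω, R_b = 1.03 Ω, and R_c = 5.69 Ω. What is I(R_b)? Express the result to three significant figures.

I ≈ 13.4 A

Total conductance ΣG = 1/17.7 + 1/1.03 + 1/5.69 = 1.203 (units of 1/Ω).
Current divider: I(R_b) = I_in · G_k/ΣG = 16.6 × (0.9709/1.203) = 16.6 × 0.8070 = 13.40 A.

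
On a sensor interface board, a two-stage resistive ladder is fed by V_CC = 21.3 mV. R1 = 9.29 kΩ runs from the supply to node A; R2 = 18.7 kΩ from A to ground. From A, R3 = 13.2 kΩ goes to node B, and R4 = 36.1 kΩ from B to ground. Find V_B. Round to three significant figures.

V_B ≈ 9.26 mV

Looking into the second stage from A: R3 + R4 = 49.30 kΩ appears in parallel with R2.
Effective lower resistance at A: R2 ‖ 49.30 = 13.56 kΩ.
First divider: V_A = V_CC · 13.56/(9.29 + 13.56) = 12.64 mV.
V_B = V_A × 0.7323 = 9.255 mV.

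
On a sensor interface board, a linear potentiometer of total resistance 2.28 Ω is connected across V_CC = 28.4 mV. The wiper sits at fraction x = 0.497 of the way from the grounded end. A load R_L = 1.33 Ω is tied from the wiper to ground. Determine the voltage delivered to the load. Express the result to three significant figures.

V_out ≈ 9.88 mV

Split the track: R_lower = x·R_p = 1.133 Ω, R_upper = (1−x)·R_p = 1.147 Ω.
(x·R_p) ‖ R_L = 0.6119 Ω.
Loaded-divider output: V_out = 28.4 × 0.3479 = 9.880 mV.
(Unloaded: V_out = x·V_CC = 14.1 mV.)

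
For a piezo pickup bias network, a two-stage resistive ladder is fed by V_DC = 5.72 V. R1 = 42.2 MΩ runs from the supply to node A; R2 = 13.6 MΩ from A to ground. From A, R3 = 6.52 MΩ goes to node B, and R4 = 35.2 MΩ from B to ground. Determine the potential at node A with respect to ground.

The second stage (R3 + R4 = 41.72 MΩ) loads node A in parallel with R2.
Effective lower resistance at A: R2 ‖ 41.72 = 10.26 MΩ.
So V_A = 5.72 × 0.1955 = 1.118 V.

V_A ≈ 1.12 V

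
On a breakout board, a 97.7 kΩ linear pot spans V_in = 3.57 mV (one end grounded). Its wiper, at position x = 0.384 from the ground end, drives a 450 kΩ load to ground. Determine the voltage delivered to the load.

The pot divides into 60.18 kΩ above the wiper and 37.52 kΩ below.
Lower segment in parallel with the load: 37.52 ‖ 450 = 34.63 kΩ.
Then V_out = V_in · 34.63/(60.18 + 34.63) = 1.304 mV.

V_out ≈ 1.30 mV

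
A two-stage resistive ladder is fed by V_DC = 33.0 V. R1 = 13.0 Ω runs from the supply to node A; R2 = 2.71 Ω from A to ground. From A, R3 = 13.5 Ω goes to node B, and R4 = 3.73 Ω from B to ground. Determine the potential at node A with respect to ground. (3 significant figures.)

The second stage (R3 + R4 = 17.23 Ω) loads node A in parallel with R2.
R2 ‖ (R3+R4) = 2.342 Ω.
So V_A = 33.0 × 0.1526 = 5.037 V.

V_A ≈ 5.04 V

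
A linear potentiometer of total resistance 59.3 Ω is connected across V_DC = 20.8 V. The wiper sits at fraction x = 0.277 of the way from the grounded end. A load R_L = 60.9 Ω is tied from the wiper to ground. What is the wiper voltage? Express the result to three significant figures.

V_out ≈ 4.82 V

Split the track: R_lower = x·R_p = 16.43 Ω, R_upper = (1−x)·R_p = 42.87 Ω.
R_L loads the lower segment: effective lower R = 12.94 Ω.
Then V_out = V_DC · 12.94/(42.87 + 12.94) = 4.821 V.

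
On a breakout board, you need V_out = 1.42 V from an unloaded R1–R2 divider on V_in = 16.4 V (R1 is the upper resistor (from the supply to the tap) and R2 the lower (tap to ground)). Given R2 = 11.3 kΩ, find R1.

The divider ratio is R2/(R1+R2) = 1.42/16.4 = 0.08659.
R1 = R2·(1/k − 1) = 11.3 × 10.55 = 119.2 kΩ.

R1 ≈ 119 kΩ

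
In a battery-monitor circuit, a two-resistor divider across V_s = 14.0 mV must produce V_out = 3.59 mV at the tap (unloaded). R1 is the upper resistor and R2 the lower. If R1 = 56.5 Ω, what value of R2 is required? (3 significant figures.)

V_out/V_s = R2/(R1+R2) = 0.2564.
So R2 = R1 · V_out/(V_s − V_out) = 56.5 × 3.59/(14.0 − 3.59) = 56.5 × 0.3449 = 19.48 Ω.

R2 ≈ 19.5 Ω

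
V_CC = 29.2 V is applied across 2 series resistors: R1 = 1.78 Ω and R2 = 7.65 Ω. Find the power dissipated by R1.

The common current is I = 29.2/9.430 = 3.097 A.
P(R1) = I²·R1 = (3.097)² × 1.78 = 17.07 W.

P ≈ 17.1 W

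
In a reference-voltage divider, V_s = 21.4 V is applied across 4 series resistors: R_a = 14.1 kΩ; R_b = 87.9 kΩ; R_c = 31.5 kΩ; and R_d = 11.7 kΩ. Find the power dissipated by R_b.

P ≈ 1.91 mW

The common current is I = 21.4/145.2 = 0.1474 mA.
P(R_b) = I²·R_b = (0.1474)² × 87.9 = 1.909 mW.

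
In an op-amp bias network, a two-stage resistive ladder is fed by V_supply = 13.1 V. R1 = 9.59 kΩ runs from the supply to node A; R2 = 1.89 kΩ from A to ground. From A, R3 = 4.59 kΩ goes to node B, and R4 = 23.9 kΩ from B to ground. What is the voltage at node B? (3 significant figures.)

Looking into the second stage from A: R3 + R4 = 28.49 kΩ appears in parallel with R2.
Effective lower resistance at A: R2 ‖ 28.49 = 1.772 kΩ.
So V_A = 13.1 × 0.1560 = 2.043 V.
Then the unloaded second divider: V_B = V_A × R4/(R3+R4) = 2.043 × 0.8389 = 1.714 V.

V_B ≈ 1.71 V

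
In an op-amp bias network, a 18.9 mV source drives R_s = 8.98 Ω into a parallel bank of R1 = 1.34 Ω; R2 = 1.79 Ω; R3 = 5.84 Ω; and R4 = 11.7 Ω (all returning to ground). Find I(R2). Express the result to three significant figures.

I ≈ 0.703 mA

Parallel bank: R_p = 1/(1/1.34 + 1/1.79 + 1/5.84 + 1/11.7) = 0.6404 Ω.
V_A = 18.9 × 0.6404/9.620 = 1.258 mV.
I(R2) = V_A / R2 = 1.258/1.79 = 0.7028 mA.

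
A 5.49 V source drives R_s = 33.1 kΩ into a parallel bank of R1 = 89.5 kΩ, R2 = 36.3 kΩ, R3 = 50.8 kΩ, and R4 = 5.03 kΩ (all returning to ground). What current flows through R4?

Combine the parallel branches: R_p = (1/89.5 + 1/36.3 + 1/50.8 + 1/5.03)⁻¹ = 3.888 kΩ.
Node voltage V_A = V_CC · R_p/(R_s + R_p) = 5.49 × 0.1051 = 0.5771 V.
Branch current I = V_A/R4 = 0.5771/5.03 = 0.1147 mA.

I ≈ 0.115 mA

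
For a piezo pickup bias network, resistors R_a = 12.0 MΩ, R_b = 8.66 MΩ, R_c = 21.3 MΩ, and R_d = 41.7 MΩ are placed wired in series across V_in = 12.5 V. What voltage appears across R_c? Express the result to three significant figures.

Total series resistance ΣR = 12.0 + 8.66 + 21.3 + 41.7 = 83.66 MΩ.
V = V_in · R/ΣR = 12.5 × 0.2546 = 3.183 V.

V ≈ 3.18 V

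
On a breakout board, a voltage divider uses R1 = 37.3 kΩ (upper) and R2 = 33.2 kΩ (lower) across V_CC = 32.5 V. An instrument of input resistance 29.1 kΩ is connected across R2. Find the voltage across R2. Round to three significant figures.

V_out ≈ 9.54 V

First combine the lower leg with the load: R2 ‖ R_L = 15.51 kΩ.
Voltage divider with the loaded lower leg: V_out = 32.5 × 15.51/(37.3 + 15.51) = 32.5 × 0.2937 = 9.544 V.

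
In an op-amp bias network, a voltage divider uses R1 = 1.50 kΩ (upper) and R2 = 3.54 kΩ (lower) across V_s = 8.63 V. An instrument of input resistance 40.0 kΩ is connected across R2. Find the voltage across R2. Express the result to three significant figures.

V_out ≈ 5.91 V

R2 ‖ R_L = (3.54 × 40.0)/(3.54 + 40.0) = 3.252 kΩ.
Voltage divider with the loaded lower leg: V_out = 8.63 × 3.252/(1.50 + 3.252) = 8.63 × 0.6844 = 5.906 V.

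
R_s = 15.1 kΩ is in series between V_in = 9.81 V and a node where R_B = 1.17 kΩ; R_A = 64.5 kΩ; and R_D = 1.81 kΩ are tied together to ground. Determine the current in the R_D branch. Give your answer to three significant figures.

I ≈ 0.241 mA

Equivalent of the parallel group: R_p = 0.7029 kΩ.
V_A = 9.81 × 0.7029/15.80 = 0.4363 V.
Branch current I = V_A/R_D = 0.4363/1.81 = 0.2411 mA.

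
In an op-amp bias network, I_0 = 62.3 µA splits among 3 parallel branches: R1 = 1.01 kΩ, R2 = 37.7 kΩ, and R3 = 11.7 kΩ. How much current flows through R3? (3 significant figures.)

Conductances: ΣG = 1/1.01 + 1/37.7 + 1/11.7 = 1.102 (1/kΩ).
Current divider: I(R3) = I_0 · G_k/ΣG = 62.3 × (0.08547/1.102) = 62.3 × 0.07755 = 4.832 µA.

I ≈ 4.83 µA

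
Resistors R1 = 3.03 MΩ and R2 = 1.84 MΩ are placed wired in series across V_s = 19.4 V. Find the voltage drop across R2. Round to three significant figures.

V ≈ 7.33 V

ΣR = 3.03 + 1.84 = 4.870 MΩ.
By the voltage-divider rule, V = 19.4 × 1.840/4.870 = 7.330 V.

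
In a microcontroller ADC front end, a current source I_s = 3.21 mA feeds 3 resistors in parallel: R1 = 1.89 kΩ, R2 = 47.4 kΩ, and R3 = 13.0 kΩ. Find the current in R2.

I ≈ 0.108 mA

Total conductance ΣG = 1/1.89 + 1/47.4 + 1/13.0 = 0.6271 (units of 1/kΩ).
R2 takes the fraction G_k/ΣG = 0.02110/0.6271 = 0.03364, so I = 3.21 × 0.03364 = 0.1080 mA.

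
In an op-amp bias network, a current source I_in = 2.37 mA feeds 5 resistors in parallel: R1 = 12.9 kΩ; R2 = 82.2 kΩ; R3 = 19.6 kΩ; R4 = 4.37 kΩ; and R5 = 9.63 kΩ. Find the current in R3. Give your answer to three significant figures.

I ≈ 0.255 mA

Conductances: ΣG = 1/12.9 + 1/82.2 + 1/19.6 + 1/4.37 + 1/9.63 = 0.4734 (1/kΩ).
R3 takes the fraction G_k/ΣG = 0.05102/0.4734 = 0.1078, so I = 2.37 × 0.1078 = 0.2554 mA.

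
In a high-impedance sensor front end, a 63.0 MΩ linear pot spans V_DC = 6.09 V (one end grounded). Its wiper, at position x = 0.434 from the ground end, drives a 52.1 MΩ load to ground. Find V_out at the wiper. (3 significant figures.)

V_out ≈ 2.04 V

The pot divides into 35.66 MΩ above the wiper and 27.34 MΩ below.
R_L loads the lower segment: effective lower R = 17.93 MΩ.
Then V_out = V_DC · 17.93/(35.66 + 17.93) = 2.038 V.
(Unloaded: V_out = x·V_DC = 2.64 V.)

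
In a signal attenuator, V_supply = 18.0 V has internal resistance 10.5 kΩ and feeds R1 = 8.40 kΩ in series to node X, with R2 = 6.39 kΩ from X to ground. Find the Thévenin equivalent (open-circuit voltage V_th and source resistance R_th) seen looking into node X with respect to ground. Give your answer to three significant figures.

V_th ≈ 4.55 V, R_th ≈ 4.78 kΩ

R1' = 10.5 + 8.40 = 18.90 kΩ (source resistance + R1).
Open-circuit (no load on X): V_th = V_supply · R2/(R1' + R2) = 18.0 × 6.39/(18.90 + 6.39) = 4.548 V.
Looking into X with the source shorted: R_th = R1'·R2/(R1'+R2) = 18.90 × 6.39/25.29 = 4.775 kΩ.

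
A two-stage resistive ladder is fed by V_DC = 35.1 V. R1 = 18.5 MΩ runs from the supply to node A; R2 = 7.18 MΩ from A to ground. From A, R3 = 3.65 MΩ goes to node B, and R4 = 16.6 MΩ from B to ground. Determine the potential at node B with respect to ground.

V_B ≈ 6.41 V

Looking into the second stage from A: R3 + R4 = 20.25 MΩ appears in parallel with R2.
Effective lower resistance at A: R2 ‖ 20.25 = 5.301 MΩ.
V_A = 35.1 × 5.301/(18.5 + 5.301) = 7.817 V.
Then the unloaded second divider: V_B = V_A × R4/(R3+R4) = 7.817 × 0.8198 = 6.408 V.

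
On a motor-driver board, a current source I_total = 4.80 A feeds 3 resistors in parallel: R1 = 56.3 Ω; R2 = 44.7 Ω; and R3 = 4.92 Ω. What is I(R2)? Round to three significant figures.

ΣG = 1/56.3 + 1/44.7 + 1/4.92 = 0.2434.
Current divider: I(R2) = I_total · G_k/ΣG = 4.80 × (0.02237/0.2434) = 4.80 × 0.09192 = 0.4412 A.

I ≈ 0.441 A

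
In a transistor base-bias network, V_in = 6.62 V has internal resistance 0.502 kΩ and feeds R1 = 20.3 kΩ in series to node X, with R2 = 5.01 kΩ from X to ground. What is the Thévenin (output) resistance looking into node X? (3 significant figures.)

R_th ≈ 4.04 kΩ

R1' = 0.502 + 20.3 = 20.80 kΩ (source resistance + R1).
Looking into X with the source shorted: R_th = R1'·R2/(R1'+R2) = 20.80 × 5.01/25.81 = 4.038 kΩ.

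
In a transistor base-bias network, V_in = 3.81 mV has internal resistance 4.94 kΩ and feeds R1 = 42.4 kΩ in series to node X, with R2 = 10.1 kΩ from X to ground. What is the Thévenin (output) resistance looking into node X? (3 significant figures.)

R_th ≈ 8.32 kΩ

R1' = 4.94 + 42.4 = 47.34 kΩ (source resistance + R1).
Zeroing V_in shorts the top of R1' to ground, so R_th = R1' ‖ R2 = 8.324 kΩ.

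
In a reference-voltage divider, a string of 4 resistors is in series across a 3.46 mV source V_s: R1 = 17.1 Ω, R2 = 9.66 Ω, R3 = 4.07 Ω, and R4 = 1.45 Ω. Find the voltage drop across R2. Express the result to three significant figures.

V ≈ 1.04 mV

ΣR = 17.1 + 9.66 + 4.07 + 1.45 = 32.28 Ω.
By the voltage-divider rule, V = 3.46 × 9.660/32.28 = 1.035 mV.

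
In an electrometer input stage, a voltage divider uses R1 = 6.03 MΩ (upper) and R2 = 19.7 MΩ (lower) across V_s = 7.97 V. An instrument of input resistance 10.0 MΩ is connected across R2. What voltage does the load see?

R2 ‖ R_L = (19.7 × 10.0)/(19.7 + 10.0) = 6.633 MΩ.
Voltage divider with the loaded lower leg: V_out = 7.97 × 6.633/(6.03 + 6.633) = 7.97 × 0.5238 = 4.175 V.

V_out ≈ 4.17 V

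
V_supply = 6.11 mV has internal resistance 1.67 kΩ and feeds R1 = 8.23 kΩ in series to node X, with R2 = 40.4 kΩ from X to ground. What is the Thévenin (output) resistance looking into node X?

R1' = 1.67 + 8.23 = 9.900 kΩ (source resistance + R1).
Looking into X with the source shorted: R_th = R1'·R2/(R1'+R2) = 9.900 × 40.4/50.30 = 7.951 kΩ.

R_th ≈ 7.95 kΩ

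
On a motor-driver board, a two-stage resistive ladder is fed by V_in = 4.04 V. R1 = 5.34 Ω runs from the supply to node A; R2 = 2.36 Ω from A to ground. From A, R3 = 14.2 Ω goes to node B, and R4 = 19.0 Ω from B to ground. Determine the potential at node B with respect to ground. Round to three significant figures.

V_B ≈ 0.675 V

Node A sees R2 in parallel with the series input of stage 2, R3 + R4 = 33.20 Ω.
R2 ‖ (R3+R4) = 2.203 Ω.
First divider: V_A = V_in · 2.203/(5.34 + 2.203) = 1.180 V.
Stage 2 is unloaded, so V_B = V_A · R4/(R3+R4) = 1.180 × 19.0/33.20 = 0.6753 V.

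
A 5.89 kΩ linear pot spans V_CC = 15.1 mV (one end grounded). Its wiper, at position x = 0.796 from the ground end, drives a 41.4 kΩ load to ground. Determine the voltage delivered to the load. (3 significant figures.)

V_out ≈ 11.7 mV

The pot divides into 1.202 kΩ above the wiper and 4.688 kΩ below.
R_L loads the lower segment: effective lower R = 4.211 kΩ.
V_out = 15.1 × 4.211/(1.202 + 4.211) = 11.75 mV.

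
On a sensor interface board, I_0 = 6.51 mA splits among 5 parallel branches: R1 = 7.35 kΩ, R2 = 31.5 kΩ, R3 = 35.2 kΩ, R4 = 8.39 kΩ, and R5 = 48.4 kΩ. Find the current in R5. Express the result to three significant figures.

ΣG = 1/7.35 + 1/31.5 + 1/35.2 + 1/8.39 + 1/48.4 = 0.3361.
Current divider: I(R5) = I_0 · G_k/ΣG = 6.51 × (0.02066/0.3361) = 6.51 × 0.06148 = 0.4002 mA.

I ≈ 0.400 mA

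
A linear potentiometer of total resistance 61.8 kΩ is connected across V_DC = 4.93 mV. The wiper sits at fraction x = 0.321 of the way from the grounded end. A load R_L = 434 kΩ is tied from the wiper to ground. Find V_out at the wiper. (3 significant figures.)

V_out ≈ 1.53 mV

Split the track: R_lower = x·R_p = 19.84 kΩ, R_upper = (1−x)·R_p = 41.96 kΩ.
R_L loads the lower segment: effective lower R = 18.97 kΩ.
Then V_out = V_DC · 18.97/(41.96 + 18.97) = 1.535 mV.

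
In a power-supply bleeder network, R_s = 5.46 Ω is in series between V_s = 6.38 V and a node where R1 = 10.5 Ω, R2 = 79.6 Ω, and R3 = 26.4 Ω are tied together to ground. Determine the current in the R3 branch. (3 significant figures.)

I ≈ 0.135 A

Parallel bank: R_p = 1/(1/10.5 + 1/79.6 + 1/26.4) = 6.864 Ω.
V_A = 6.38 × 6.864/12.32 = 3.554 V.
Branch current I = V_A/R3 = 3.554/26.4 = 0.1346 A.
(Equivalently: I_total = 0.5177 A, then current-divider fraction G_k/ΣG = 0.2600.)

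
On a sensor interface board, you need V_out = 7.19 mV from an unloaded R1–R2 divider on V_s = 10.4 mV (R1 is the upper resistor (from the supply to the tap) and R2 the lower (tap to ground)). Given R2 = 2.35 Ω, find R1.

R1 ≈ 1.05 Ω

The divider ratio is R2/(R1+R2) = 7.19/10.4 = 0.6913.
Rearranging, R1 = R2·(1−k)/k = 2.35 × 0.4465 = 1.049 Ω.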